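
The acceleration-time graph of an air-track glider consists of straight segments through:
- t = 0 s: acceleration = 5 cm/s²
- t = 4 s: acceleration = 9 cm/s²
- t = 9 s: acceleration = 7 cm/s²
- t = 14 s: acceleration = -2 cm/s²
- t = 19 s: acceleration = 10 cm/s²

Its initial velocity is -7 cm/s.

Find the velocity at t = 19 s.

93.5 cm/s

Δv equals the area under the a-t graph; then v = v₀ + Δv.
0–4 s: ½(5 + 9)(4) = 28 cm/s
4–9 s: ½(9 + 7)(5) = 40 cm/s
9–14 s: ½(7 + -2)(5) = 12.5 cm/s
14–19 s: ½(-2 + 10)(5) = 20 cm/s
Δv = 100.5 cm/s, so v(19) = -7 + (100.5) = 93.5 cm/s.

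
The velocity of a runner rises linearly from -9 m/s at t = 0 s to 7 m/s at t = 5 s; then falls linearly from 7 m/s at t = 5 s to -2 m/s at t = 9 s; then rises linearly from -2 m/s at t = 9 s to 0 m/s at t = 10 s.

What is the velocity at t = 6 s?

4.75 m/s

On 5–9 s the graph is linear from 7 to -2 m/s: v(6) = 7 + (-2 − 7)·(6 − 5)/(9 − 5) = 4.75 m/s.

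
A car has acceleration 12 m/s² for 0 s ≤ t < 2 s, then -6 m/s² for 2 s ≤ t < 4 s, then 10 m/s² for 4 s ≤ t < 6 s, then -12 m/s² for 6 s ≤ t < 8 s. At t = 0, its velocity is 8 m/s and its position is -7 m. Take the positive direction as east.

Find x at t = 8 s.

201 m

On each constant-a segment, Δv = aΔt and Δx = v₀Δt + ½aΔt²; chain segment to segment.
0–2 s: v starts 8 m/s; Δx = 8·2 + ½·12·2² = 40 m; v ends 32 m/s.
2–4 s: v starts 32 m/s; Δx = 32·2 + ½·-6·2² = 52 m; v ends 20 m/s.
4–6 s: v starts 20 m/s; Δx = 20·2 + ½·10·2² = 60 m; v ends 40 m/s.
6–8 s: v starts 40 m/s; Δx = 40·2 + ½·-12·2² = 56 m; v ends 16 m/s.
x(8) = -7 + Σ Δx = 201 m.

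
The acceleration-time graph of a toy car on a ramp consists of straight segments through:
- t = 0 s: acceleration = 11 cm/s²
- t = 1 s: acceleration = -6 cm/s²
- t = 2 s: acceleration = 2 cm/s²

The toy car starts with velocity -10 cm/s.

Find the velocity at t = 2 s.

-9.5 cm/s

Δv equals the area under the a-t graph; then v = v₀ + Δv.
0–1 s: ½(11 + -6)(1) = 2.5 cm/s
1–2 s: ½(-6 + 2)(1) = -2 cm/s
Δv = 0.5 cm/s, so v(2) = -10 + (0.5) = -9.5 cm/s.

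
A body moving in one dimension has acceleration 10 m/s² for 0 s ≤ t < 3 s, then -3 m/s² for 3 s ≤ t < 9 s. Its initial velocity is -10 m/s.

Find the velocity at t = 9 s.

Δv equals the area under the a-t graph; then v = v₀ + Δv.
0–3 s: 10 × 3 = 30 m/s
3–9 s: -3 × 6 = -18 m/s
Δv = 12 m/s, so v(9) = -10 + (12) = 2 m/s.

2 m/s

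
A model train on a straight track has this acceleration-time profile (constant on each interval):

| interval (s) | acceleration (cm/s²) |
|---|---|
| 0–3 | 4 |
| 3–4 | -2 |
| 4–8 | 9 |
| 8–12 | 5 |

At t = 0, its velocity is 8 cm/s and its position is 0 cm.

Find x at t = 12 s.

461 cm

On each constant-a segment, Δv = aΔt and Δx = v₀Δt + ½aΔt²; chain segment to segment.
0–3 s: v starts 8 cm/s; Δx = 8·3 + ½·4·3² = 42 cm; v ends 20 cm/s.
3–4 s: v starts 20 cm/s; Δx = 20·1 + ½·-2·1² = 19 cm; v ends 18 cm/s.
4–8 s: v starts 18 cm/s; Δx = 18·4 + ½·9·4² = 144 cm; v ends 54 cm/s.
8–12 s: v starts 54 cm/s; Δx = 54·4 + ½·5·4² = 256 cm; v ends 74 cm/s.
x(12) = 0 + Σ Δx = 461 cm.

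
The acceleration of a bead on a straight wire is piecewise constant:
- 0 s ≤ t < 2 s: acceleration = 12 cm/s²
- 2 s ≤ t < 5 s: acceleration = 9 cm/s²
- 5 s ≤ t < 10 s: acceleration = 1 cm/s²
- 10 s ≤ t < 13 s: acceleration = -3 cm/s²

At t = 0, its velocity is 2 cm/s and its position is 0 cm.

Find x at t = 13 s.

584.5 cm

On each constant-a segment, Δv = aΔt and Δx = v₀Δt + ½aΔt²; chain segment to segment.
0–2 s: v starts 2 cm/s; Δx = 2·2 + ½·12·2² = 28 cm; v ends 26 cm/s.
2–5 s: v starts 26 cm/s; Δx = 26·3 + ½·9·3² = 118.5 cm; v ends 53 cm/s.
5–10 s: v starts 53 cm/s; Δx = 53·5 + ½·1·5² = 277.5 cm; v ends 58 cm/s.
10–13 s: v starts 58 cm/s; Δx = 58·3 + ½·-3·3² = 160.5 cm; v ends 49 cm/s.
x(13) = 0 + Σ Δx = 584.5 cm.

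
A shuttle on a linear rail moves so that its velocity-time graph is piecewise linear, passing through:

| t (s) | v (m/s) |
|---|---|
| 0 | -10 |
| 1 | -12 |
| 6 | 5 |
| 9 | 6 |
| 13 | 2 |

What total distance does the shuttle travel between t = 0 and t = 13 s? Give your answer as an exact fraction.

Distance (not displacement) is the total path length: add the absolute areas under v-t.
0–1 s: |½(-10 + -12)(1)| = 11 m
1–6 s: v = 0 at t = 77/17 s; triangle areas 360/17 + 125/34 = 845/34 m
6–9 s: |½(5 + 6)(3)| = 16.5 m
9–13 s: |½(6 + 2)(4)| = 16 m
Total distance = 1162/17 m

1162/17 m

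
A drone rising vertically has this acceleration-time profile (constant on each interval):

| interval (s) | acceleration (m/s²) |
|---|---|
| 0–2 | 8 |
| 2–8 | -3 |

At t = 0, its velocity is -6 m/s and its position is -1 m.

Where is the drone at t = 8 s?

On each constant-a segment, Δv = aΔt and Δx = v₀Δt + ½aΔt²; chain segment to segment.
0–2 s: v starts -6 m/s; Δx = -6·2 + ½·8·2² = 4 m; v ends 10 m/s.
2–8 s: v starts 10 m/s; Δx = 10·6 + ½·-3·6² = 6 m; v ends -8 m/s.
x(8) = -1 + Σ Δx = 9 m.

9 m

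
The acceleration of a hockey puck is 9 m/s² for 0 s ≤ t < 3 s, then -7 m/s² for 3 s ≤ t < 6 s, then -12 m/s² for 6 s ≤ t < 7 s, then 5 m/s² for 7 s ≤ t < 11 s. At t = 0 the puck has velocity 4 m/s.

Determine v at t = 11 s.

Δv equals the area under the a-t graph; then v = v₀ + Δv.
0–3 s: 9 × 3 = 27 m/s
3–6 s: -7 × 3 = -21 m/s
6–7 s: -12 × 1 = -12 m/s
7–11 s: 5 × 4 = 20 m/s
Δv = 14 m/s, so v(11) = 4 + (14) = 18 m/s.

18 m/s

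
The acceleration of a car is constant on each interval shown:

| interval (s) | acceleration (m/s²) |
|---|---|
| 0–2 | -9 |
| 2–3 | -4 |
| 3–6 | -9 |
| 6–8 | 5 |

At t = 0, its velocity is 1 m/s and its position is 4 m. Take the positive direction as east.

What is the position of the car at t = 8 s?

On each constant-a segment, Δv = aΔt and Δx = v₀Δt + ½aΔt²; chain segment to segment.
0–2 s: v starts 1 m/s; Δx = 1·2 + ½·-9·2² = -16 m; v ends -17 m/s.
2–3 s: v starts -17 m/s; Δx = -17·1 + ½·-4·1² = -19 m; v ends -21 m/s.
3–6 s: v starts -21 m/s; Δx = -21·3 + ½·-9·3² = -103.5 m; v ends -48 m/s.
6–8 s: v starts -48 m/s; Δx = -48·2 + ½·5·2² = -86 m; v ends -38 m/s.
x(8) = 4 + Σ Δx = -220.5 m.

-220.5 m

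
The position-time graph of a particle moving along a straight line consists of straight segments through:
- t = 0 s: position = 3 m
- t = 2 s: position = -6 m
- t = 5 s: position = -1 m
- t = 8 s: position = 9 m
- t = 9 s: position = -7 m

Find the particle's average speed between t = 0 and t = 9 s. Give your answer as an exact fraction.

Average speed = (total path length)/(elapsed time); on a piecewise-linear x-t graph the path length is Σ|Δx|.
0–2 s: |Δx| = |-6 − 3| = 9 m
2–5 s: |Δx| = |-1 − -6| = 5 m
5–8 s: |Δx| = |9 − -1| = 10 m
8–9 s: |Δx| = |-7 − 9| = 16 m
Total path = 40 m; average speed = 40/9 = 40/9 m/s.

40/9 m/s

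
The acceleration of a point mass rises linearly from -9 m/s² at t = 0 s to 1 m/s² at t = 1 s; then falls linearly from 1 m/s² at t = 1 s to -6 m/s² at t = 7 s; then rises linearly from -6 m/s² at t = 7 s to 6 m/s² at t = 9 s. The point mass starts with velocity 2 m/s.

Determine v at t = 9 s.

Δv equals the area under the a-t graph; then v = v₀ + Δv.
0–1 s: ½(-9 + 1)(1) = -4 m/s
1–7 s: ½(1 + -6)(6) = -15 m/s
7–9 s: ½(-6 + 6)(2) = 0 m/s
Δv = -19 m/s, so v(9) = 2 + (-19) = -17 m/s.

-17 m/s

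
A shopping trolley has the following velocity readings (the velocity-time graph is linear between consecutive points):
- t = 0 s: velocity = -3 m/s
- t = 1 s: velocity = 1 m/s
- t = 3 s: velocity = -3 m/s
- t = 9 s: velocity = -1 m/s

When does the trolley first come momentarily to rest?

t = 0.75 s

v changes sign on 0–1 s (from -3 to 1); the graph is linear there, so v = 0 at t = 0 + (3)·(1 − 0)/(1 − -3) = 0.75 s.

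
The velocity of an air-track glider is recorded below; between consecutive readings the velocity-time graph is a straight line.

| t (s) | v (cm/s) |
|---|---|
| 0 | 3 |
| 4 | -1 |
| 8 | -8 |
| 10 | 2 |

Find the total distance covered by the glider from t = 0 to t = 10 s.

29.8 cm

Total distance travelled is ∫|v| dt — sum the magnitudes of each area piece.
0–4 s: v = 0 at t = 3 s; triangle areas 4.5 + 0.5 = 5 cm
4–8 s: |½(-1 + -8)(4)| = 18 cm
8–10 s: v = 0 at t = 9.6 s; triangle areas 6.4 + 0.4 = 6.8 cm
Total distance = 29.8 cm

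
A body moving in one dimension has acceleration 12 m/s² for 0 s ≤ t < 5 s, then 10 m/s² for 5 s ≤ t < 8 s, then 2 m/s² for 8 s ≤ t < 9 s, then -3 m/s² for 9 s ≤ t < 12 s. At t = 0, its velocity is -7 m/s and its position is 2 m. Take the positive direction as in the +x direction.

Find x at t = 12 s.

646.5 m

On each constant-a segment, Δv = aΔt and Δx = v₀Δt + ½aΔt²; chain segment to segment.
0–5 s: v starts -7 m/s; Δx = -7·5 + ½·12·5² = 115 m; v ends 53 m/s.
5–8 s: v starts 53 m/s; Δx = 53·3 + ½·10·3² = 204 m; v ends 83 m/s.
8–9 s: v starts 83 m/s; Δx = 83·1 + ½·2·1² = 84 m; v ends 85 m/s.
9–12 s: v starts 85 m/s; Δx = 85·3 + ½·-3·3² = 241.5 m; v ends 76 m/s.
x(12) = 2 + Σ Δx = 646.5 m.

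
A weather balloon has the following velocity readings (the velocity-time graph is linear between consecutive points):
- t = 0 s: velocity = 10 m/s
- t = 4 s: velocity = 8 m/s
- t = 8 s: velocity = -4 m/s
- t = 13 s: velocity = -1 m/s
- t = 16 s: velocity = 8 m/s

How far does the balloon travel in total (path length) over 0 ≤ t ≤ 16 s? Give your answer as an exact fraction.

Distance (not displacement) is the total path length: add the absolute areas under v-t.
0–4 s: |½(10 + 8)(4)| = 36 m
4–8 s: v = 0 at t = 20/3 s; triangle areas 32/3 + 8/3 = 40/3 m
8–13 s: |½(-4 + -1)(5)| = 12.5 m
13–16 s: v = 0 at t = 40/3 s; triangle areas 1/6 + 32/3 = 65/6 m
Total distance = 218/3 m

218/3 m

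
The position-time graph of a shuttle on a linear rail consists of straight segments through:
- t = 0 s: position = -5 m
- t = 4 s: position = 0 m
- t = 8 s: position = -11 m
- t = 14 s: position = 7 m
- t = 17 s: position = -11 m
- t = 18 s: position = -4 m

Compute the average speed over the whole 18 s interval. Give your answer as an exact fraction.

59/18 m/s

Average speed = (total path length)/(elapsed time); on a piecewise-linear x-t graph the path length is Σ|Δx|.
0–4 s: |Δx| = |0 − -5| = 5 m
4–8 s: |Δx| = |-11 − 0| = 11 m
8–14 s: |Δx| = |7 − -11| = 18 m
14–17 s: |Δx| = |-11 − 7| = 18 m
17–18 s: |Δx| = |-4 − -11| = 7 m
Total path = 59 m; average speed = 59/18 = 59/18 m/s.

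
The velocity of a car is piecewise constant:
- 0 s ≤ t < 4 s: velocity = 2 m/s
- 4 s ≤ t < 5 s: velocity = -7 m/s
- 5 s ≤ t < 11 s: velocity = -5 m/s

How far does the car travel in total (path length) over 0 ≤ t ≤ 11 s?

Distance (not displacement) is the total path length: add the absolute areas under v-t.
0–4 s: |2| × 4 = 8 m
4–5 s: |-7| × 1 = 7 m
5–11 s: |-5| × 6 = 30 m
Total distance = 45 m

45 m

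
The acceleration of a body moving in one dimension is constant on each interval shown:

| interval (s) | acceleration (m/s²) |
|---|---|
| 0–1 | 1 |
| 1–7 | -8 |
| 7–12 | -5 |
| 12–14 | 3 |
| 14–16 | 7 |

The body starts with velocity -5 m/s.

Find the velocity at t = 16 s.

-57 m/s

Δv equals the area under the a-t graph; then v = v₀ + Δv.
0–1 s: 1 × 1 = 1 m/s
1–7 s: -8 × 6 = -48 m/s
7–12 s: -5 × 5 = -25 m/s
12–14 s: 3 × 2 = 6 m/s
14–16 s: 7 × 2 = 14 m/s
Δv = -52 m/s, so v(16) = -5 + (-52) = -57 m/s.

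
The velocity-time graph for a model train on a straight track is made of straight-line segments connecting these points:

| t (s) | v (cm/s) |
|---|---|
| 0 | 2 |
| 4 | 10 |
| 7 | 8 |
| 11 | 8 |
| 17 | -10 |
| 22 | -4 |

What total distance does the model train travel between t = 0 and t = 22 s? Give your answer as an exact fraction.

436/3 cm

Distance (not displacement) is the total path length: add the absolute areas under v-t.
0–4 s: |½(2 + 10)(4)| = 24 cm
4–7 s: |½(10 + 8)(3)| = 27 cm
7–11 s: |8| × 4 = 32 cm
11–17 s: v = 0 at t = 41/3 s; triangle areas 32/3 + 50/3 = 82/3 cm
17–22 s: |½(-10 + -4)(5)| = 35 cm
Total distance = 436/3 cm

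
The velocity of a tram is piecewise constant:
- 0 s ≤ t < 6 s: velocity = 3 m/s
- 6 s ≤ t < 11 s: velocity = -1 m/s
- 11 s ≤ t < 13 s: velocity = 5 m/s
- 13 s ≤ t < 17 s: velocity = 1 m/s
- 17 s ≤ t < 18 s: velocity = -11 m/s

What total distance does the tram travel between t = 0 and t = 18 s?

Distance (not displacement) is the total path length: add the absolute areas under v-t.
0–6 s: |3| × 6 = 18 m
6–11 s: |-1| × 5 = 5 m
11–13 s: |5| × 2 = 10 m
13–17 s: |1| × 4 = 4 m
17–18 s: |-11| × 1 = 11 m
Total distance = 48 m

48 m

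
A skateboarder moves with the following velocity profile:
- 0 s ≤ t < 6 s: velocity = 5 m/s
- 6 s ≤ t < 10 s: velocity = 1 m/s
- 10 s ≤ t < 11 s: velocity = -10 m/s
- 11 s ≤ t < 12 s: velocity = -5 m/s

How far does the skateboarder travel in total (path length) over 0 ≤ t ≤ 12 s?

Total distance travelled is ∫|v| dt — sum the magnitudes of each area piece.
0–6 s: |5| × 6 = 30 m
6–10 s: |1| × 4 = 4 m
10–11 s: |-10| × 1 = 10 m
11–12 s: |-5| × 1 = 5 m
Total distance = 49 m

49 m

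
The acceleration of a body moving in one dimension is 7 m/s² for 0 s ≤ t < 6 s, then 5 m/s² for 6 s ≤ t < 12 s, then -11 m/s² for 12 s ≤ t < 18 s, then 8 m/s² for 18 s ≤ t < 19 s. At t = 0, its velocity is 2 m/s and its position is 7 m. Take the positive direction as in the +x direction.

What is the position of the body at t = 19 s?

On each constant-a segment, Δv = aΔt and Δx = v₀Δt + ½aΔt²; chain segment to segment.
0–6 s: v starts 2 m/s; Δx = 2·6 + ½·7·6² = 138 m; v ends 44 m/s.
6–12 s: v starts 44 m/s; Δx = 44·6 + ½·5·6² = 354 m; v ends 74 m/s.
12–18 s: v starts 74 m/s; Δx = 74·6 + ½·-11·6² = 246 m; v ends 8 m/s.
18–19 s: v starts 8 m/s; Δx = 8·1 + ½·8·1² = 12 m; v ends 16 m/s.
x(19) = 7 + Σ Δx = 757 m.

757 m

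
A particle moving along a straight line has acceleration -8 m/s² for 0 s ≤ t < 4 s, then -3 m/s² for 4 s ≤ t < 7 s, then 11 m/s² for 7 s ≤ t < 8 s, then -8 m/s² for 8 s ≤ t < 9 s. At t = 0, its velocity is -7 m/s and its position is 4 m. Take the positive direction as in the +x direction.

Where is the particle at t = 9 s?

On each constant-a segment, Δv = aΔt and Δx = v₀Δt + ½aΔt²; chain segment to segment.
0–4 s: v starts -7 m/s; Δx = -7·4 + ½·-8·4² = -92 m; v ends -39 m/s.
4–7 s: v starts -39 m/s; Δx = -39·3 + ½·-3·3² = -130.5 m; v ends -48 m/s.
7–8 s: v starts -48 m/s; Δx = -48·1 + ½·11·1² = -42.5 m; v ends -37 m/s.
8–9 s: v starts -37 m/s; Δx = -37·1 + ½·-8·1² = -41 m; v ends -45 m/s.
x(9) = 4 + Σ Δx = -302 m.

-302 m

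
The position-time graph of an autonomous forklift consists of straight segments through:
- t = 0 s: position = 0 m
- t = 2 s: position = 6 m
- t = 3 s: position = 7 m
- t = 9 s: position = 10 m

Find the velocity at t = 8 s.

Velocity is the slope of the x-t graph on 3–9 s: (10 − 7)/(9 − 3) = 0.5 m/s.

0.5 m/s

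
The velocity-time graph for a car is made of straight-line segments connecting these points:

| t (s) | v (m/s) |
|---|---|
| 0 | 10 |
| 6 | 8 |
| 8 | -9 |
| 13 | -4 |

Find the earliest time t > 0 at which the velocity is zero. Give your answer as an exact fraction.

v changes sign on 6–8 s (from 8 to -9); the graph is linear there, so v = 0 at t = 6 + (-8)·(8 − 6)/(-9 − 8) = 118/17 s.

t = 118/17 s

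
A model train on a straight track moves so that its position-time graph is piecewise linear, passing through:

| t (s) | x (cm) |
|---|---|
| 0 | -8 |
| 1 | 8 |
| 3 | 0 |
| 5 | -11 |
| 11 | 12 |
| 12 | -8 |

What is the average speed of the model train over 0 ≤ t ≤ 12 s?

Average speed = (total path length)/(elapsed time); on a piecewise-linear x-t graph the path length is Σ|Δx|.
0–1 s: |Δx| = |8 − -8| = 16 cm
1–3 s: |Δx| = |0 − 8| = 8 cm
3–5 s: |Δx| = |-11 − 0| = 11 cm
5–11 s: |Δx| = |12 − -11| = 23 cm
11–12 s: |Δx| = |-8 − 12| = 20 cm
Total path = 78 cm; average speed = 78/12 = 6.5 cm/s.

6.5 cm/s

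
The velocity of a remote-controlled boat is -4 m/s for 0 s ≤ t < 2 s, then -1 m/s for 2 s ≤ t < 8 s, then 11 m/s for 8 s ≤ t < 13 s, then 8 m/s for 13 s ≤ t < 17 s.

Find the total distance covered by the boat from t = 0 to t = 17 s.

101 m

Total distance travelled is ∫|v| dt — sum the magnitudes of each area piece.
0–2 s: |-4| × 2 = 8 m
2–8 s: |-1| × 6 = 6 m
8–13 s: |11| × 5 = 55 m
13–17 s: |8| × 4 = 32 m
Total distance = 101 m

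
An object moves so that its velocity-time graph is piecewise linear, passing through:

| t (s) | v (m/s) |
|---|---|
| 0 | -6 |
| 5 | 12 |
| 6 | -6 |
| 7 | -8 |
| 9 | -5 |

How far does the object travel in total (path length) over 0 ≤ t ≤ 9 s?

50 m

Total distance travelled is ∫|v| dt — sum the magnitudes of each area piece.
0–5 s: v = 0 at t = 5/3 s; triangle areas 5 + 20 = 25 m
5–6 s: v = 0 at t = 17/3 s; triangle areas 4 + 1 = 5 m
6–7 s: |½(-6 + -8)(1)| = 7 m
7–9 s: |½(-8 + -5)(2)| = 13 m
Total distance = 50 m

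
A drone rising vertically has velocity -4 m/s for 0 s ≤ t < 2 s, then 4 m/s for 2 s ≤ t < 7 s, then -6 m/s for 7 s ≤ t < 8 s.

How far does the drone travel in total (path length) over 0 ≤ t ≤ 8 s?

Distance (not displacement) is the total path length: add the absolute areas under v-t.
0–2 s: |-4| × 2 = 8 m
2–7 s: |4| × 5 = 20 m
7–8 s: |-6| × 1 = 6 m
Total distance = 34 m

34 m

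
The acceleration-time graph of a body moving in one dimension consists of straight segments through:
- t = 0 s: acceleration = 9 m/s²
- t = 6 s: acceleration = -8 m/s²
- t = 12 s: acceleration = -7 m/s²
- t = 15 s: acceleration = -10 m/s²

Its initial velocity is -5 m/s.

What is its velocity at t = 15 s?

-72.5 m/s

Δv equals the area under the a-t graph; then v = v₀ + Δv.
0–6 s: ½(9 + -8)(6) = 3 m/s
6–12 s: ½(-8 + -7)(6) = -45 m/s
12–15 s: ½(-7 + -10)(3) = -25.5 m/s
Δv = -67.5 m/s, so v(15) = -5 + (-67.5) = -72.5 m/s.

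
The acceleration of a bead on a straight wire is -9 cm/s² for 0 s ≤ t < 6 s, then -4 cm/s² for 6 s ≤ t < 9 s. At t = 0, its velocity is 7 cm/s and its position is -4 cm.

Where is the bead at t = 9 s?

On each constant-a segment, Δv = aΔt and Δx = v₀Δt + ½aΔt²; chain segment to segment.
0–6 s: v starts 7 cm/s; Δx = 7·6 + ½·-9·6² = -120 cm; v ends -47 cm/s.
6–9 s: v starts -47 cm/s; Δx = -47·3 + ½·-4·3² = -159 cm; v ends -59 cm/s.
x(9) = -4 + Σ Δx = -283 cm.

-283 cm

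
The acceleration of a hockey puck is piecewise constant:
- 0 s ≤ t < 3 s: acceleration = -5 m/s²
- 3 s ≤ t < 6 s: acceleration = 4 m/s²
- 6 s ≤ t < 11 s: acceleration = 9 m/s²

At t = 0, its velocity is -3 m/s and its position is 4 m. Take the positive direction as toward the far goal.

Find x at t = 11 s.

19 m

On each constant-a segment, Δv = aΔt and Δx = v₀Δt + ½aΔt²; chain segment to segment.
0–3 s: v starts -3 m/s; Δx = -3·3 + ½·-5·3² = -31.5 m; v ends -18 m/s.
3–6 s: v starts -18 m/s; Δx = -18·3 + ½·4·3² = -36 m; v ends -6 m/s.
6–11 s: v starts -6 m/s; Δx = -6·5 + ½·9·5² = 82.5 m; v ends 39 m/s.
x(11) = 4 + Σ Δx = 19 m.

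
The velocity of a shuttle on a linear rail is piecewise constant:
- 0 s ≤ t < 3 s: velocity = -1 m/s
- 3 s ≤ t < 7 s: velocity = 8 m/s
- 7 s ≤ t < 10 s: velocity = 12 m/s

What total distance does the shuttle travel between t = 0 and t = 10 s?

71 m

Total distance travelled is ∫|v| dt — sum the magnitudes of each area piece.
0–3 s: |-1| × 3 = 3 m
3–7 s: |8| × 4 = 32 m
7–10 s: |12| × 3 = 36 m
Total distance = 71 m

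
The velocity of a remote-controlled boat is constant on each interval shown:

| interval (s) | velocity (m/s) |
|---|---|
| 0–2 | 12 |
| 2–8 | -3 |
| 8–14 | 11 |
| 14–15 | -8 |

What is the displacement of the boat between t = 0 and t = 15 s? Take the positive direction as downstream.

64 m

Net displacement equals the area under the velocity-time graph (areas below the axis count negative).
0–2 s: 12 × 2 = 24 m
2–8 s: -3 × 6 = -18 m
8–14 s: 11 × 6 = 66 m
14–15 s: -8 × 1 = -8 m
Net displacement = 64 m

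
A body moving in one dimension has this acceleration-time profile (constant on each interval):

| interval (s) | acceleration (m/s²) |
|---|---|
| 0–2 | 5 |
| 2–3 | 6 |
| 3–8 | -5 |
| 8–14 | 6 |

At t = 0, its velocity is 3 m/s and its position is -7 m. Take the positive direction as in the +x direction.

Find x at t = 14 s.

On each constant-a segment, Δv = aΔt and Δx = v₀Δt + ½aΔt²; chain segment to segment.
0–2 s: v starts 3 m/s; Δx = 3·2 + ½·5·2² = 16 m; v ends 13 m/s.
2–3 s: v starts 13 m/s; Δx = 13·1 + ½·6·1² = 16 m; v ends 19 m/s.
3–8 s: v starts 19 m/s; Δx = 19·5 + ½·-5·5² = 32.5 m; v ends -6 m/s.
8–14 s: v starts -6 m/s; Δx = -6·6 + ½·6·6² = 72 m; v ends 30 m/s.
x(14) = -7 + Σ Δx = 129.5 m.

129.5 m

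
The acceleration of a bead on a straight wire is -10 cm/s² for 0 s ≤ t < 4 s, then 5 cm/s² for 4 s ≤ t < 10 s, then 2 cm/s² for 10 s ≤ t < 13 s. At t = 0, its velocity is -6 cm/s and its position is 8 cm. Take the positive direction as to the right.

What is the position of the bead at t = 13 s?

On each constant-a segment, Δv = aΔt and Δx = v₀Δt + ½aΔt²; chain segment to segment.
0–4 s: v starts -6 cm/s; Δx = -6·4 + ½·-10·4² = -104 cm; v ends -46 cm/s.
4–10 s: v starts -46 cm/s; Δx = -46·6 + ½·5·6² = -186 cm; v ends -16 cm/s.
10–13 s: v starts -16 cm/s; Δx = -16·3 + ½·2·3² = -39 cm; v ends -10 cm/s.
x(13) = 8 + Σ Δx = -321 cm.

-321 cm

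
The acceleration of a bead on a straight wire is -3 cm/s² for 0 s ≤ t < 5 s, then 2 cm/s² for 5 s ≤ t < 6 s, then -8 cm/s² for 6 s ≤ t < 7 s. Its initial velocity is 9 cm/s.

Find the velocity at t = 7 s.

-12 cm/s

Δv equals the area under the a-t graph; then v = v₀ + Δv.
0–5 s: -3 × 5 = -15 cm/s
5–6 s: 2 × 1 = 2 cm/s
6–7 s: -8 × 1 = -8 cm/s
Δv = -21 cm/s, so v(7) = 9 + (-21) = -12 cm/s.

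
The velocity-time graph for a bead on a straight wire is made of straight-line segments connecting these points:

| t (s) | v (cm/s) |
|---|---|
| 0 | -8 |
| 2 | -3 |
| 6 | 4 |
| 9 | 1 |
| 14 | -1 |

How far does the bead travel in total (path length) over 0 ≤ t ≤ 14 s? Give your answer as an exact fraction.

197/7 cm

Distance (not displacement) is the total path length: add the absolute areas under v-t.
0–2 s: |½(-8 + -3)(2)| = 11 cm
2–6 s: v = 0 at t = 26/7 s; triangle areas 18/7 + 32/7 = 50/7 cm
6–9 s: |½(4 + 1)(3)| = 7.5 cm
9–14 s: v = 0 at t = 11.5 s; triangle areas 1.25 + 1.25 = 2.5 cm
Total distance = 197/7 cm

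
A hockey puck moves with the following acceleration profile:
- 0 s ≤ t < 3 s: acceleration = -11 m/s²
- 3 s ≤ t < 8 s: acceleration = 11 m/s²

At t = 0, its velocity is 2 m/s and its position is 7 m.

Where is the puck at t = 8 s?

On each constant-a segment, Δv = aΔt and Δx = v₀Δt + ½aΔt²; chain segment to segment.
0–3 s: v starts 2 m/s; Δx = 2·3 + ½·-11·3² = -43.5 m; v ends -31 m/s.
3–8 s: v starts -31 m/s; Δx = -31·5 + ½·11·5² = -17.5 m; v ends 24 m/s.
x(8) = 7 + Σ Δx = -54 m.

-54 m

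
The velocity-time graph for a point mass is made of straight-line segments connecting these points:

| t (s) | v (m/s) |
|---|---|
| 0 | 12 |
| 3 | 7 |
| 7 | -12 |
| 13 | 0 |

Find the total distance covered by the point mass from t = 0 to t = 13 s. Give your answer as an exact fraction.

3223/38 m

Distance (not displacement) is the total path length: add the absolute areas under v-t.
0–3 s: |½(12 + 7)(3)| = 28.5 m
3–7 s: v = 0 at t = 85/19 s; triangle areas 98/19 + 288/19 = 386/19 m
7–13 s: |½(-12 + 0)(6)| = 36 m
Total distance = 3223/38 m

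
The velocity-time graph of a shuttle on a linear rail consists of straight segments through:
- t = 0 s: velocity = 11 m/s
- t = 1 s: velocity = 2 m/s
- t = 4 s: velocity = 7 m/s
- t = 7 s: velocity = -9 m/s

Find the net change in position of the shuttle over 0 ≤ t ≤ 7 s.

17 m

Displacement is the signed area under the v-t curve.
0–1 s: ½(11 + 2)(1) = 6.5 m
1–4 s: ½(2 + 7)(3) = 13.5 m
4–7 s: ½(7 + -9)(3) = -3 m
Net displacement = 17 m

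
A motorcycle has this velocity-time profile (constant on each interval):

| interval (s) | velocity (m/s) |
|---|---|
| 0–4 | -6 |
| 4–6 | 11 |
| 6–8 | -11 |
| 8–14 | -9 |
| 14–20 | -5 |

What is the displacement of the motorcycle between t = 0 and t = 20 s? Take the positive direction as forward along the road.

-108 m

Displacement is the signed area under the v-t curve.
0–4 s: -6 × 4 = -24 m
4–6 s: 11 × 2 = 22 m
6–8 s: -11 × 2 = -22 m
8–14 s: -9 × 6 = -54 m
14–20 s: -5 × 6 = -30 m
Net displacement = -108 m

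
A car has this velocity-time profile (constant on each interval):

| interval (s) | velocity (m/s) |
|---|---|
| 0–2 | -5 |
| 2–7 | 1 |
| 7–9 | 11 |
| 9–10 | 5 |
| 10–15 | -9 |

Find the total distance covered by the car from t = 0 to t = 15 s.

Total distance travelled is ∫|v| dt — sum the magnitudes of each area piece.
0–2 s: |-5| × 2 = 10 m
2–7 s: |1| × 5 = 5 m
7–9 s: |11| × 2 = 22 m
9–10 s: |5| × 1 = 5 m
10–15 s: |-9| × 5 = 45 m
Total distance = 87 m

87 m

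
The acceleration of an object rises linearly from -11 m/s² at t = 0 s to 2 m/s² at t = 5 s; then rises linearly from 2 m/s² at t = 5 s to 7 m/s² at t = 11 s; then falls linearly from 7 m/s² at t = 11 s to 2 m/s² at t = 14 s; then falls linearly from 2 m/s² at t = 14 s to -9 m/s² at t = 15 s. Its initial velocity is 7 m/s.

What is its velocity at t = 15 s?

Δv equals the area under the a-t graph; then v = v₀ + Δv.
0–5 s: ½(-11 + 2)(5) = -22.5 m/s
5–11 s: ½(2 + 7)(6) = 27 m/s
11–14 s: ½(7 + 2)(3) = 13.5 m/s
14–15 s: ½(2 + -9)(1) = -3.5 m/s
Δv = 14.5 m/s, so v(15) = 7 + (14.5) = 21.5 m/s.

21.5 m/s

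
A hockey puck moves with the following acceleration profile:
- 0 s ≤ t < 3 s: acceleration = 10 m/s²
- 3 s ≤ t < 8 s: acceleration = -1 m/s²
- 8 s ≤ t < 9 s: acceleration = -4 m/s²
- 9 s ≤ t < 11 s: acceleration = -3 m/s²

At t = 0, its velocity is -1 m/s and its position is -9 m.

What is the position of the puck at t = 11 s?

221.5 m

On each constant-a segment, Δv = aΔt and Δx = v₀Δt + ½aΔt²; chain segment to segment.
0–3 s: v starts -1 m/s; Δx = -1·3 + ½·10·3² = 42 m; v ends 29 m/s.
3–8 s: v starts 29 m/s; Δx = 29·5 + ½·-1·5² = 132.5 m; v ends 24 m/s.
8–9 s: v starts 24 m/s; Δx = 24·1 + ½·-4·1² = 22 m; v ends 20 m/s.
9–11 s: v starts 20 m/s; Δx = 20·2 + ½·-3·2² = 34 m; v ends 14 m/s.
x(11) = -9 + Σ Δx = 221.5 m.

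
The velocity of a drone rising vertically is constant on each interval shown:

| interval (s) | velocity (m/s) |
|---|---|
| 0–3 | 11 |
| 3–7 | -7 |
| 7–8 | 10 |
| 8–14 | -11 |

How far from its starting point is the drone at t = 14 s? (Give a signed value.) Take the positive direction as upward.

-51 m

Displacement is the signed area under the v-t curve.
0–3 s: 11 × 3 = 33 m
3–7 s: -7 × 4 = -28 m
7–8 s: 10 × 1 = 10 m
8–14 s: -11 × 6 = -66 m
Net displacement = -51 m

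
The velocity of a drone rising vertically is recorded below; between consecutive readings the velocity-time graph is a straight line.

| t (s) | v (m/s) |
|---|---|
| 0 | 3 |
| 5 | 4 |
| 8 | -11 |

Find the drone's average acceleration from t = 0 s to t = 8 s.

Average acceleration = Δv/Δt = (-11 − 3)/(8 − 0) = -1.75 m/s².

-1.75 m/s²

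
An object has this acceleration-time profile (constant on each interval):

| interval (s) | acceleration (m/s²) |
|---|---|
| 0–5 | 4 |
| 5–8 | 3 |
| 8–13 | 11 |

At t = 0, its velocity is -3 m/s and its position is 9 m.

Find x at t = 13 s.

On each constant-a segment, Δv = aΔt and Δx = v₀Δt + ½aΔt²; chain segment to segment.
0–5 s: v starts -3 m/s; Δx = -3·5 + ½·4·5² = 35 m; v ends 17 m/s.
5–8 s: v starts 17 m/s; Δx = 17·3 + ½·3·3² = 64.5 m; v ends 26 m/s.
8–13 s: v starts 26 m/s; Δx = 26·5 + ½·11·5² = 267.5 m; v ends 81 m/s.
x(13) = 9 + Σ Δx = 376 m.

376 m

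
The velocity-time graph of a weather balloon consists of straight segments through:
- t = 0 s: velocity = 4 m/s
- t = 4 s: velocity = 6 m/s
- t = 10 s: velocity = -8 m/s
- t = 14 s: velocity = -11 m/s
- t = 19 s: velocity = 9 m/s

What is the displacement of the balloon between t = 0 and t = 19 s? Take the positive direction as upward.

Displacement is the signed area under the v-t curve.
0–4 s: ½(4 + 6)(4) = 20 m
4–10 s: ½(6 + -8)(6) = -6 m
10–14 s: ½(-8 + -11)(4) = -38 m
14–19 s: ½(-11 + 9)(5) = -5 m
Net displacement = -29 m

-29 m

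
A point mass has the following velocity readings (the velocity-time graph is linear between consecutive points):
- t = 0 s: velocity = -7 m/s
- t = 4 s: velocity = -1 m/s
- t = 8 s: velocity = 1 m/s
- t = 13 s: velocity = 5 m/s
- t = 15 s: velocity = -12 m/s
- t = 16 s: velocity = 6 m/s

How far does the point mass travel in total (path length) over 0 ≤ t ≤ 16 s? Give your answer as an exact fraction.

815/17 m

Distance (not displacement) is the total path length: add the absolute areas under v-t.
0–4 s: |½(-7 + -1)(4)| = 16 m
4–8 s: v = 0 at t = 6 s; triangle areas 1 + 1 = 2 m
8–13 s: |½(1 + 5)(5)| = 15 m
13–15 s: v = 0 at t = 231/17 s; triangle areas 25/17 + 144/17 = 169/17 m
15–16 s: v = 0 at t = 47/3 s; triangle areas 4 + 1 = 5 m
Total distance = 815/17 m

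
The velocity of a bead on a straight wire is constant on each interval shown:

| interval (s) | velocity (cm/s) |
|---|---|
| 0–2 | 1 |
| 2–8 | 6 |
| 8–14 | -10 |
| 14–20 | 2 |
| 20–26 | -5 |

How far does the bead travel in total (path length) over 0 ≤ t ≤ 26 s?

Total distance travelled is ∫|v| dt — sum the magnitudes of each area piece.
0–2 s: |1| × 2 = 2 cm
2–8 s: |6| × 6 = 36 cm
8–14 s: |-10| × 6 = 60 cm
14–20 s: |2| × 6 = 12 cm
20–26 s: |-5| × 6 = 30 cm
Total distance = 140 cm

140 cm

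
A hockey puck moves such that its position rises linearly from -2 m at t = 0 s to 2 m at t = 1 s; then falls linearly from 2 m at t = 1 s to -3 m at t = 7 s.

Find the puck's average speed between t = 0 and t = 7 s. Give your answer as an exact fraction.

9/7 m/s

Average speed = (total path length)/(elapsed time); on a piecewise-linear x-t graph the path length is Σ|Δx|.
0–1 s: |Δx| = |2 − -2| = 4 m
1–7 s: |Δx| = |-3 − 2| = 5 m
Total path = 9 m; average speed = 9/7 = 9/7 m/s.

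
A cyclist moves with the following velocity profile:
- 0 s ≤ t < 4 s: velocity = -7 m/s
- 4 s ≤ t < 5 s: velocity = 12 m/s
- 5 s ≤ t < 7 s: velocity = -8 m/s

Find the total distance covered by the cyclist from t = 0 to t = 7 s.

Distance (not displacement) is the total path length: add the absolute areas under v-t.
0–4 s: |-7| × 4 = 28 m
4–5 s: |12| × 1 = 12 m
5–7 s: |-8| × 2 = 16 m
Total distance = 56 m

56 m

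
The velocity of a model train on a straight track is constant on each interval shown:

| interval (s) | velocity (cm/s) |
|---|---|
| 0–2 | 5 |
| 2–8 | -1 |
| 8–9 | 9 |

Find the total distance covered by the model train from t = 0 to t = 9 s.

25 cm

Distance (not displacement) is the total path length: add the absolute areas under v-t.
0–2 s: |5| × 2 = 10 cm
2–8 s: |-1| × 6 = 6 cm
8–9 s: |9| × 1 = 9 cm
Total distance = 25 cm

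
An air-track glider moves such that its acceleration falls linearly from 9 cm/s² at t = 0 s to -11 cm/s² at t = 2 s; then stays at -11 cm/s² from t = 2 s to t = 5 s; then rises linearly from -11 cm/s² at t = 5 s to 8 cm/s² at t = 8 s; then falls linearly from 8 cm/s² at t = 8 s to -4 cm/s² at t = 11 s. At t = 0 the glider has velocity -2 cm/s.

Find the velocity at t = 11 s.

-35.5 cm/s

Δv equals the area under the a-t graph; then v = v₀ + Δv.
0–2 s: ½(9 + -11)(2) = -2 cm/s
2–5 s: -11 × 3 = -33 cm/s
5–8 s: ½(-11 + 8)(3) = -4.5 cm/s
8–11 s: ½(8 + -4)(3) = 6 cm/s
Δv = -33.5 cm/s, so v(11) = -2 + (-33.5) = -35.5 cm/s.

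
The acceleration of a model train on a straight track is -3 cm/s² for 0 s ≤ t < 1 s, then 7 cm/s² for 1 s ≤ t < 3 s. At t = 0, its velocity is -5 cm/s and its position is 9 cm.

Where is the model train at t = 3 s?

On each constant-a segment, Δv = aΔt and Δx = v₀Δt + ½aΔt²; chain segment to segment.
0–1 s: v starts -5 cm/s; Δx = -5·1 + ½·-3·1² = -6.5 cm; v ends -8 cm/s.
1–3 s: v starts -8 cm/s; Δx = -8·2 + ½·7·2² = -2 cm; v ends 6 cm/s.
x(3) = 9 + Σ Δx = 0.5 cm.

0.5 cm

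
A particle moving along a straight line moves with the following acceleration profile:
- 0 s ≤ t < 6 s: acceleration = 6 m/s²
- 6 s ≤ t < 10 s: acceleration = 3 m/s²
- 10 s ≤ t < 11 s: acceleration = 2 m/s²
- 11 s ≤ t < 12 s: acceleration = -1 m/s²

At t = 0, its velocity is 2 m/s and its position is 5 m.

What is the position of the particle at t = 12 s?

On each constant-a segment, Δv = aΔt and Δx = v₀Δt + ½aΔt²; chain segment to segment.
0–6 s: v starts 2 m/s; Δx = 2·6 + ½·6·6² = 120 m; v ends 38 m/s.
6–10 s: v starts 38 m/s; Δx = 38·4 + ½·3·4² = 176 m; v ends 50 m/s.
10–11 s: v starts 50 m/s; Δx = 50·1 + ½·2·1² = 51 m; v ends 52 m/s.
11–12 s: v starts 52 m/s; Δx = 52·1 + ½·-1·1² = 51.5 m; v ends 51 m/s.
x(12) = 5 + Σ Δx = 403.5 m.

403.5 m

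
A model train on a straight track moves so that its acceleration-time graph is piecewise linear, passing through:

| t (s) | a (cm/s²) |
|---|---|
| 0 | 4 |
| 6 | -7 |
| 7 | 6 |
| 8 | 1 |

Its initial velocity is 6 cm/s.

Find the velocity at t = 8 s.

Δv equals the area under the a-t graph; then v = v₀ + Δv.
0–6 s: ½(4 + -7)(6) = -9 cm/s
6–7 s: ½(-7 + 6)(1) = -0.5 cm/s
7–8 s: ½(6 + 1)(1) = 3.5 cm/s
Δv = -6 cm/s, so v(8) = 6 + (-6) = 0 cm/s.

0 cm/s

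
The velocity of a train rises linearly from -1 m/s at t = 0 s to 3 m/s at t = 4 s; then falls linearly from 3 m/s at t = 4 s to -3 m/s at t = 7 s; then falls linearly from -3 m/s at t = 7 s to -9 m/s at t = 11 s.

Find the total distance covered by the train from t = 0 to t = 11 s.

33.5 m

Distance (not displacement) is the total path length: add the absolute areas under v-t.
0–4 s: v = 0 at t = 1 s; triangle areas 0.5 + 4.5 = 5 m
4–7 s: v = 0 at t = 5.5 s; triangle areas 2.25 + 2.25 = 4.5 m
7–11 s: |½(-3 + -9)(4)| = 24 m
Total distance = 33.5 m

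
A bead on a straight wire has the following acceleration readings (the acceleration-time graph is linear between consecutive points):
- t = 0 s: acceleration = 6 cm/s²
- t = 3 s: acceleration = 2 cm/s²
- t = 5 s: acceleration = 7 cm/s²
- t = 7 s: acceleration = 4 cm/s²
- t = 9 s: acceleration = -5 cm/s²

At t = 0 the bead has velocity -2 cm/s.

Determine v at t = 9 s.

29 cm/s

Δv equals the area under the a-t graph; then v = v₀ + Δv.
0–3 s: ½(6 + 2)(3) = 12 cm/s
3–5 s: ½(2 + 7)(2) = 9 cm/s
5–7 s: ½(7 + 4)(2) = 11 cm/s
7–9 s: ½(4 + -5)(2) = -1 cm/s
Δv = 31 cm/s, so v(9) = -2 + (31) = 29 cm/s.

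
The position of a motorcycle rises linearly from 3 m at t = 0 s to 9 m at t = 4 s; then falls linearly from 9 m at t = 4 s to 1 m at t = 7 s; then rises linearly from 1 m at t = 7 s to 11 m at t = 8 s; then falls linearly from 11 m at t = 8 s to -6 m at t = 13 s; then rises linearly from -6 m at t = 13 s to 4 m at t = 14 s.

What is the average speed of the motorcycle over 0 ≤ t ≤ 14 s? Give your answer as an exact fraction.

51/14 m/s

Average speed = (total path length)/(elapsed time); on a piecewise-linear x-t graph the path length is Σ|Δx|.
0–4 s: |Δx| = |9 − 3| = 6 m
4–7 s: |Δx| = |1 − 9| = 8 m
7–8 s: |Δx| = |11 − 1| = 10 m
8–13 s: |Δx| = |-6 − 11| = 17 m
13–14 s: |Δx| = |4 − -6| = 10 m
Total path = 51 m; average speed = 51/14 = 51/14 m/s.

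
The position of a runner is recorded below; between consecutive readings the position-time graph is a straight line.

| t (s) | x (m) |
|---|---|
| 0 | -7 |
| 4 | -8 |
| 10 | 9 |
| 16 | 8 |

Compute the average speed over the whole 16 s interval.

Average speed = (total path length)/(elapsed time); on a piecewise-linear x-t graph the path length is Σ|Δx|.
0–4 s: |Δx| = |-8 − -7| = 1 m
4–10 s: |Δx| = |9 − -8| = 17 m
10–16 s: |Δx| = |8 − 9| = 1 m
Total path = 19 m; average speed = 19/16 = 1.1875 m/s.

1.1875 m/s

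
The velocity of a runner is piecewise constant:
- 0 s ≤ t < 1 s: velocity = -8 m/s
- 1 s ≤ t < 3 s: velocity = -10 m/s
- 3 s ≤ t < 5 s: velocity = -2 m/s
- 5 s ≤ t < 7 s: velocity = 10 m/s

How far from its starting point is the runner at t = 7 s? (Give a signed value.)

Displacement is the signed area under the v-t curve.
0–1 s: -8 × 1 = -8 m
1–3 s: -10 × 2 = -20 m
3–5 s: -2 × 2 = -4 m
5–7 s: 10 × 2 = 20 m
Net displacement = -12 m

-12 m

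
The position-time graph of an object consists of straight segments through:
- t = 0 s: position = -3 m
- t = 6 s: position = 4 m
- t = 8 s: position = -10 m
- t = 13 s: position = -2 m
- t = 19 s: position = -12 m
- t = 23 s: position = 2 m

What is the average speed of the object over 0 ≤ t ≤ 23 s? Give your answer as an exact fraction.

Average speed = (total path length)/(elapsed time); on a piecewise-linear x-t graph the path length is Σ|Δx|.
0–6 s: |Δx| = |4 − -3| = 7 m
6–8 s: |Δx| = |-10 − 4| = 14 m
8–13 s: |Δx| = |-2 − -10| = 8 m
13–19 s: |Δx| = |-12 − -2| = 10 m
19–23 s: |Δx| = |2 − -12| = 14 m
Total path = 53 m; average speed = 53/23 = 53/23 m/s.

53/23 m/s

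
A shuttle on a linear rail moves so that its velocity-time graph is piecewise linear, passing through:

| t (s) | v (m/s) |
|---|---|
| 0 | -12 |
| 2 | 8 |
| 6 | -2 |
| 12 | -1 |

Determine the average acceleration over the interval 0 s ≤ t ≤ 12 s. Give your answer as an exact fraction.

Average acceleration = Δv/Δt = (-1 − -12)/(12 − 0) = 11/12 m/s².

11/12 m/s²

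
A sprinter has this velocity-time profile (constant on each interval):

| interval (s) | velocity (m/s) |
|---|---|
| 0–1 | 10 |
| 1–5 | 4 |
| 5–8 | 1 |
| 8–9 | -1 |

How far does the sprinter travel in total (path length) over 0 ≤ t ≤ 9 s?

Total distance travelled is ∫|v| dt — sum the magnitudes of each area piece.
0–1 s: |10| × 1 = 10 m
1–5 s: |4| × 4 = 16 m
5–8 s: |1| × 3 = 3 m
8–9 s: |-1| × 1 = 1 m
Total distance = 30 m

30 m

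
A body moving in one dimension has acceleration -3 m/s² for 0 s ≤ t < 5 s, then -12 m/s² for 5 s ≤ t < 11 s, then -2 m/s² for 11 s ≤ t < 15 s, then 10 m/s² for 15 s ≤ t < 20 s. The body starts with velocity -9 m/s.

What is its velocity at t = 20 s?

-54 m/s

Δv equals the area under the a-t graph; then v = v₀ + Δv.
0–5 s: -3 × 5 = -15 m/s
5–11 s: -12 × 6 = -72 m/s
11–15 s: -2 × 4 = -8 m/s
15–20 s: 10 × 5 = 50 m/s
Δv = -45 m/s, so v(20) = -9 + (-45) = -54 m/s.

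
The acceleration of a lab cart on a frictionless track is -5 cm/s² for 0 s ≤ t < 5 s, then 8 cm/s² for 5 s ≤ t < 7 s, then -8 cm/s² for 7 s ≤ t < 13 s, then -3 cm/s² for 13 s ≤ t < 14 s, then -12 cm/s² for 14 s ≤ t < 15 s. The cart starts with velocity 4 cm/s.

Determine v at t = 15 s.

Δv equals the area under the a-t graph; then v = v₀ + Δv.
0–5 s: -5 × 5 = -25 cm/s
5–7 s: 8 × 2 = 16 cm/s
7–13 s: -8 × 6 = -48 cm/s
13–14 s: -3 × 1 = -3 cm/s
14–15 s: -12 × 1 = -12 cm/s
Δv = -72 cm/s, so v(15) = 4 + (-72) = -68 cm/s.

-68 cm/s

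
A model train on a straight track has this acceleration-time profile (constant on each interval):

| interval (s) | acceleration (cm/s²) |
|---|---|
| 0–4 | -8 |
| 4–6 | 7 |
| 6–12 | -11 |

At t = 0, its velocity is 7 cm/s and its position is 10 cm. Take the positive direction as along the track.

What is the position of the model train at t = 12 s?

-326 cm

On each constant-a segment, Δv = aΔt and Δx = v₀Δt + ½aΔt²; chain segment to segment.
0–4 s: v starts 7 cm/s; Δx = 7·4 + ½·-8·4² = -36 cm; v ends -25 cm/s.
4–6 s: v starts -25 cm/s; Δx = -25·2 + ½·7·2² = -36 cm; v ends -11 cm/s.
6–12 s: v starts -11 cm/s; Δx = -11·6 + ½·-11·6² = -264 cm; v ends -77 cm/s.
x(12) = 10 + Σ Δx = -326 cm.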